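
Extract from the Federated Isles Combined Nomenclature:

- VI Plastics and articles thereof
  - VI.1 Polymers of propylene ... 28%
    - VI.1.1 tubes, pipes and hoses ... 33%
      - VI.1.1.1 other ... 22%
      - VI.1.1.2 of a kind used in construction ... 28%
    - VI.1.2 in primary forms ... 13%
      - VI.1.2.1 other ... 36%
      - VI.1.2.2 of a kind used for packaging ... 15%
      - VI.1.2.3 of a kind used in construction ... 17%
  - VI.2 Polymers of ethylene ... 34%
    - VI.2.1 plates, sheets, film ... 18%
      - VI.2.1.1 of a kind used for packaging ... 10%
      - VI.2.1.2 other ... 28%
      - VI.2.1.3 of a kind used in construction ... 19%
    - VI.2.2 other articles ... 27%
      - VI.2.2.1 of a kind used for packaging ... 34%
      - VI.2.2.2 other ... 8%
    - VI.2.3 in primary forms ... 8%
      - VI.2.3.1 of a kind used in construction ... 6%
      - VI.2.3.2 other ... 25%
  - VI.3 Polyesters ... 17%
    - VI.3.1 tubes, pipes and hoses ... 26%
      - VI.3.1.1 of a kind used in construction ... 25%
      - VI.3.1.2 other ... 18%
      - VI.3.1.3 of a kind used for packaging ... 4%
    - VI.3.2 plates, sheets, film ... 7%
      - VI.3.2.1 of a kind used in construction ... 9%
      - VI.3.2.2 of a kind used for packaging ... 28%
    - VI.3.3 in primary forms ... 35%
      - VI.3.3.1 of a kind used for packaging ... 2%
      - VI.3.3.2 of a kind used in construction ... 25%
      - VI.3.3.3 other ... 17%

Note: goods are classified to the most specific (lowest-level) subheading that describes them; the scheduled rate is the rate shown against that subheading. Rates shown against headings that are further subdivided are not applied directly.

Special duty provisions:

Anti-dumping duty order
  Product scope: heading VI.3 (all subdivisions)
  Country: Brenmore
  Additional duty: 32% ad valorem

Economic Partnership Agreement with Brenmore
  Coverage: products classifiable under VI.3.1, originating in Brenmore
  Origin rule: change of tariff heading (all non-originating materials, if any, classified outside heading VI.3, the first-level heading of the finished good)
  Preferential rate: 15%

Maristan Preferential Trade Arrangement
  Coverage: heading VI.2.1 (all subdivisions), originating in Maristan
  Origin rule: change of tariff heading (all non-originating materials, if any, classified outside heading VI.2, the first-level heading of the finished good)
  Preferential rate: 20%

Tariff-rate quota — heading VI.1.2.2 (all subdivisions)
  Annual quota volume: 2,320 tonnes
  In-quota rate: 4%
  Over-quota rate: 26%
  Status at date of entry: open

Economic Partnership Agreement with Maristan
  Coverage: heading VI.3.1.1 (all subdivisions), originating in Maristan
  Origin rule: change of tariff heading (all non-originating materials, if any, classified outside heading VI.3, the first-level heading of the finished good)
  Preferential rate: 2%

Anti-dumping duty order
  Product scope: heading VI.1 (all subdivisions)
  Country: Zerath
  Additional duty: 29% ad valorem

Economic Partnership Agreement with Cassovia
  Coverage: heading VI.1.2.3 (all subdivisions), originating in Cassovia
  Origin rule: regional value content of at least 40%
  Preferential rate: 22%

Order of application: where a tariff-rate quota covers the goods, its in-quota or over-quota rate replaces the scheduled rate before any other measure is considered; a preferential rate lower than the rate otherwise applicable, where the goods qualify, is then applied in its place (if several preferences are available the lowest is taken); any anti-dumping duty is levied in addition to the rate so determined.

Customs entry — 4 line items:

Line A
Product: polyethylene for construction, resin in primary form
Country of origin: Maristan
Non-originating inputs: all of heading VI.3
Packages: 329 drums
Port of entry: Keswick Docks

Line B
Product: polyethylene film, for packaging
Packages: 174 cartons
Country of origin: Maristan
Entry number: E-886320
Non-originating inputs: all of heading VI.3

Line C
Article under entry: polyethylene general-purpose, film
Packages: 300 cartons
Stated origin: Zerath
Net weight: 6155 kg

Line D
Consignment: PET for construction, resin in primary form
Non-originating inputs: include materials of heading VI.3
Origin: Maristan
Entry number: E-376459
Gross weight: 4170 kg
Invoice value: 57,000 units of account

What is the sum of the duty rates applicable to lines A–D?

Line A: polyethylene → VI.2; resin in primary form → VI.2.3; for construction → VI.2.3.1. Scheduled 6%. Maristan agreement on VI.2.1: VI.2.3.1 not covered; Maristan agreement on VI.3.1.1: VI.2.3.1 not covered. → 6%.
Line B: polyethylene → VI.2; film → VI.2.1; for packaging → VI.2.1.1. Scheduled 10%. Maristan agreement on VI.2.1: CTH met → 20% available; Maristan agreement on VI.3.1.1: VI.2.1.1 not covered; preference 20% not lower than 10% → no reduction. → 10%.
Line C: polyethylene → VI.2; film → VI.2.1; general-purpose → VI.2.1.2. Scheduled 28%. No special measure applies. → 28%.
Line D: PET → VI.3; resin in primary form → VI.3.3; for construction → VI.3.3.2. Scheduled 25%. Maristan agreement on VI.2.1: VI.3.3.2 not covered; Maristan agreement on VI.3.1.1: VI.3.3.2 not covered. → 25%.
Sum: 6% + 10% + 28% + 25% = 69%.

69%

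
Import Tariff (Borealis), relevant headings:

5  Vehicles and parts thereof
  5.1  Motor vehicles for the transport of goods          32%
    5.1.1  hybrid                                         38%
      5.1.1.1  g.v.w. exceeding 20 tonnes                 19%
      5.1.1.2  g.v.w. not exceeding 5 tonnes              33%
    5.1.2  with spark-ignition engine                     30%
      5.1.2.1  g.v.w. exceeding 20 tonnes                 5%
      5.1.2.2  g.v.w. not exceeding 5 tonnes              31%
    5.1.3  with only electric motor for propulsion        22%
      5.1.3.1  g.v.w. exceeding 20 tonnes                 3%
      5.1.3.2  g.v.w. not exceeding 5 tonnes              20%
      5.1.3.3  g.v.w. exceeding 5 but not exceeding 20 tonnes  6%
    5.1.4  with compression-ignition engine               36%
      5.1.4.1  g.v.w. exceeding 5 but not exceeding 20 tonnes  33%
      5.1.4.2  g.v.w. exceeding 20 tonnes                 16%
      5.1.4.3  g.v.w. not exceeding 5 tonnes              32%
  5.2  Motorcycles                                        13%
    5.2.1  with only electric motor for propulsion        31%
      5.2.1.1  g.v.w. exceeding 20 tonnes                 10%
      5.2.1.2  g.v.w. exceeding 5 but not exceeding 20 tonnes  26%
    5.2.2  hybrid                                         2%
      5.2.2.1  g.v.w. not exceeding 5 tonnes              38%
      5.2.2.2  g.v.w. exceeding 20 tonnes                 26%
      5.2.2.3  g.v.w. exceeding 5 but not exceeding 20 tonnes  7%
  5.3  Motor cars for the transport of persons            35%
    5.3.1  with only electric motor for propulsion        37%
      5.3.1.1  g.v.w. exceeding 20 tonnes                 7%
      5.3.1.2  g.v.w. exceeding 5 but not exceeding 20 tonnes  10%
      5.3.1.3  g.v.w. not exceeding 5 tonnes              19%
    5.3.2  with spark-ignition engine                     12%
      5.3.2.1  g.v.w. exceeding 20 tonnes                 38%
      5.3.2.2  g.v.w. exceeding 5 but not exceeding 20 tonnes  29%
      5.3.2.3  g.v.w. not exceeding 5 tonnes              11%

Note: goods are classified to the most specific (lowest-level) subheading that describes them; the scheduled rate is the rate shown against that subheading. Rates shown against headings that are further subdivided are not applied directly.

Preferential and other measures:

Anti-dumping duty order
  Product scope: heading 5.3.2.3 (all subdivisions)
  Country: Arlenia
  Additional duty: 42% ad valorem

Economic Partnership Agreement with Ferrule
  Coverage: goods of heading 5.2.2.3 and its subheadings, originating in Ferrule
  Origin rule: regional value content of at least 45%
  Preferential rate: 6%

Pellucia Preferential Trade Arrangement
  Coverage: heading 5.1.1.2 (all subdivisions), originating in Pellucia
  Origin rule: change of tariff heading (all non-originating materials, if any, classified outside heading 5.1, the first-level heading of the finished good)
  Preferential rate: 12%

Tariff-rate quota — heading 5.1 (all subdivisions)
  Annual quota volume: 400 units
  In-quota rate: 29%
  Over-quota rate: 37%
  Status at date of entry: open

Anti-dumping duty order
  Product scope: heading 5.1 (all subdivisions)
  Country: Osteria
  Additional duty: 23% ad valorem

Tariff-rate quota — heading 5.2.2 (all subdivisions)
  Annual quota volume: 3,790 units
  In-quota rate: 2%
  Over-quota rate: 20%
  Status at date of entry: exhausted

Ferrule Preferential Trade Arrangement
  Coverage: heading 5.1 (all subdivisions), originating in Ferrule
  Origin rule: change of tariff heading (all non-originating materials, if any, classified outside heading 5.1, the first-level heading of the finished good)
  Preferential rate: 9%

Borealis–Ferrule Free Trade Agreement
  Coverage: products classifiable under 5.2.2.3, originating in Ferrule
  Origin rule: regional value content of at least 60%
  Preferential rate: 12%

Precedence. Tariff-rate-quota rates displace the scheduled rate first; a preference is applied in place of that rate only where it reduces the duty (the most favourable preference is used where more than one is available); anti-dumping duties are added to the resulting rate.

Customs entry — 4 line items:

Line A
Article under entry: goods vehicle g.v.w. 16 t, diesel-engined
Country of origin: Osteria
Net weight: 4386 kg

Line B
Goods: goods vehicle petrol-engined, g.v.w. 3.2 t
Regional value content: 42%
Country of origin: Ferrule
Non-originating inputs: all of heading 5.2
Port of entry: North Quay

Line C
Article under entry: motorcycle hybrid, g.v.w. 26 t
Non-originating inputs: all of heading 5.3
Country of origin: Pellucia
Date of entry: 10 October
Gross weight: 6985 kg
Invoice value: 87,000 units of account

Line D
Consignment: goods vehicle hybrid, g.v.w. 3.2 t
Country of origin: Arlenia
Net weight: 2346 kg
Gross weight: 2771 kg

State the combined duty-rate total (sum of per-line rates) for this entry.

Line A: goods vehicle → 5.1; diesel-engined → 5.1.4; g.v.w. 16 t → 5.1.4.1. Scheduled 33%. quota on 5.1 open → in-quota 29%; anti-dumping (Osteria, 5.1): +23%; total 29% + 23% = 52%. → 52%.
Line B: goods vehicle → 5.1; petrol-engined → 5.1.2; g.v.w. 3.2 t → 5.1.2.2. Scheduled 31%. quota on 5.1 open → in-quota 29%; Ferrule agreement on 5.2.2.3: 5.1.2.2 not covered; Ferrule agreement on 5.1: CTH met → 9% available; Ferrule agreement on 5.2.2.3: 5.1.2.2 not covered; preferential 9%. → 9%.
Line C: motorcycle → 5.2; hybrid → 5.2.2; g.v.w. 26 t → 5.2.2.2. Scheduled 26%. quota on 5.2.2 exhausted → over-quota 20%; Pellucia agreement on 5.1.1.2: 5.2.2.2 not covered. → 20%.
Line D: goods vehicle → 5.1; hybrid → 5.1.1; g.v.w. 3.2 t → 5.1.1.2. Scheduled 33%. quota on 5.1 open → in-quota 29%. → 29%.
Sum: 52% + 9% + 20% + 29% = 110%.

110%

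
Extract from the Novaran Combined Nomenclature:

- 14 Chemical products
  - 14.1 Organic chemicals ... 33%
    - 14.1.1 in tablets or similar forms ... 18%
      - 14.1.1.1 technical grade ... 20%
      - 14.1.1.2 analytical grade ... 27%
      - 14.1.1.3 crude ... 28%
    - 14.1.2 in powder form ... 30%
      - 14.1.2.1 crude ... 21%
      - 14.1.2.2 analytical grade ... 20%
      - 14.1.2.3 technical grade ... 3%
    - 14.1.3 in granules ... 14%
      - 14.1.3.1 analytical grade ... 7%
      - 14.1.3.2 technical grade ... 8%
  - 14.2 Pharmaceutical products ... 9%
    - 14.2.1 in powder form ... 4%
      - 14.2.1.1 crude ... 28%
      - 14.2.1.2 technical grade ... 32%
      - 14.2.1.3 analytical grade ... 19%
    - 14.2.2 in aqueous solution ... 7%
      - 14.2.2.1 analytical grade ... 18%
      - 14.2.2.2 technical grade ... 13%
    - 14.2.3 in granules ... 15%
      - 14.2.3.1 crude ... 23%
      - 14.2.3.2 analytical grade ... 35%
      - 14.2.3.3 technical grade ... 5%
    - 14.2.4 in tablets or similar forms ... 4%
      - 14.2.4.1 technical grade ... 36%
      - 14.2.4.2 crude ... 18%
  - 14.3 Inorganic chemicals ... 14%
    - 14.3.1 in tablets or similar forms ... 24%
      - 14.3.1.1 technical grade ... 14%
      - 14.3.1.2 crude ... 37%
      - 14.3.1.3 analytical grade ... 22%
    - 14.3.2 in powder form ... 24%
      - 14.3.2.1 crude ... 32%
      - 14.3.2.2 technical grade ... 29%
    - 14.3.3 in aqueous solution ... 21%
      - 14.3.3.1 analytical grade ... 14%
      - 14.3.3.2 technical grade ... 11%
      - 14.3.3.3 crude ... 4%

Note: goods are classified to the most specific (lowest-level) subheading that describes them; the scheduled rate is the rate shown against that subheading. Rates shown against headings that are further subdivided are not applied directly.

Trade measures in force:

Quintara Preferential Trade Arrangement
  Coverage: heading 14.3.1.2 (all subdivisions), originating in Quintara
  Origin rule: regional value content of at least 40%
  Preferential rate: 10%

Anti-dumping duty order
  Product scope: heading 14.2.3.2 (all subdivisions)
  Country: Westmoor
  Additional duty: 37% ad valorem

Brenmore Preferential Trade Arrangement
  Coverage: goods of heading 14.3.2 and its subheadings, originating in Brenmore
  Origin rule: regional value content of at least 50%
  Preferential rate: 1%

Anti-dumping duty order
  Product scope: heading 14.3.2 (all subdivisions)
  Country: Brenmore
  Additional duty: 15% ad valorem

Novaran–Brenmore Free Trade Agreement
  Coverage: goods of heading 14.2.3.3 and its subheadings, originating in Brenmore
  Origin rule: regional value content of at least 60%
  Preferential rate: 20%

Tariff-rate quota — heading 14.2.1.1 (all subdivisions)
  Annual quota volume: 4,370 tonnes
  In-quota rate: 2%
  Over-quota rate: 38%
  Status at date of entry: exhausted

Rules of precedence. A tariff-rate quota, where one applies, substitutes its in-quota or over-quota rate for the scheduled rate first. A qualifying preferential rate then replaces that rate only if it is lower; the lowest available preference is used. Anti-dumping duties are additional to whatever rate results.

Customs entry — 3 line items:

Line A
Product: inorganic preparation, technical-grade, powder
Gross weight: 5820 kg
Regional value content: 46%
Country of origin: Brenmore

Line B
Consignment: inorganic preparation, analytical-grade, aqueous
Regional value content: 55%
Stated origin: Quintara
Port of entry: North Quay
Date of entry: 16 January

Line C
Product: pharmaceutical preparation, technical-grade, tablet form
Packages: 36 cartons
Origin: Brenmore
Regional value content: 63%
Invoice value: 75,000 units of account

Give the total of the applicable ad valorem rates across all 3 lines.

Line A: inorganic → 14.3; powder → 14.3.2; technical-grade → 14.3.2.2. Scheduled 29%. Brenmore agreement on 14.3.2: RVC < 50%; Brenmore agreement on 14.2.3.3: 14.3.2.2 not covered; anti-dumping (Brenmore, 14.3.2): +15%; total 29% + 15% = 44%. → 44%.
Line B: inorganic → 14.3; aqueous → 14.3.3; analytical-grade → 14.3.3.1. Scheduled 14%. Quintara agreement on 14.3.1.2: 14.3.3.1 not covered. → 14%.
Line C: pharmaceutical → 14.2; tablet form → 14.2.4; technical-grade → 14.2.4.1. Scheduled 36%. Brenmore agreement on 14.3.2: 14.2.4.1 not covered; Brenmore agreement on 14.2.3.3: 14.2.4.1 not covered. → 36%.
Sum: 44% + 14% + 36% = 94%.

94%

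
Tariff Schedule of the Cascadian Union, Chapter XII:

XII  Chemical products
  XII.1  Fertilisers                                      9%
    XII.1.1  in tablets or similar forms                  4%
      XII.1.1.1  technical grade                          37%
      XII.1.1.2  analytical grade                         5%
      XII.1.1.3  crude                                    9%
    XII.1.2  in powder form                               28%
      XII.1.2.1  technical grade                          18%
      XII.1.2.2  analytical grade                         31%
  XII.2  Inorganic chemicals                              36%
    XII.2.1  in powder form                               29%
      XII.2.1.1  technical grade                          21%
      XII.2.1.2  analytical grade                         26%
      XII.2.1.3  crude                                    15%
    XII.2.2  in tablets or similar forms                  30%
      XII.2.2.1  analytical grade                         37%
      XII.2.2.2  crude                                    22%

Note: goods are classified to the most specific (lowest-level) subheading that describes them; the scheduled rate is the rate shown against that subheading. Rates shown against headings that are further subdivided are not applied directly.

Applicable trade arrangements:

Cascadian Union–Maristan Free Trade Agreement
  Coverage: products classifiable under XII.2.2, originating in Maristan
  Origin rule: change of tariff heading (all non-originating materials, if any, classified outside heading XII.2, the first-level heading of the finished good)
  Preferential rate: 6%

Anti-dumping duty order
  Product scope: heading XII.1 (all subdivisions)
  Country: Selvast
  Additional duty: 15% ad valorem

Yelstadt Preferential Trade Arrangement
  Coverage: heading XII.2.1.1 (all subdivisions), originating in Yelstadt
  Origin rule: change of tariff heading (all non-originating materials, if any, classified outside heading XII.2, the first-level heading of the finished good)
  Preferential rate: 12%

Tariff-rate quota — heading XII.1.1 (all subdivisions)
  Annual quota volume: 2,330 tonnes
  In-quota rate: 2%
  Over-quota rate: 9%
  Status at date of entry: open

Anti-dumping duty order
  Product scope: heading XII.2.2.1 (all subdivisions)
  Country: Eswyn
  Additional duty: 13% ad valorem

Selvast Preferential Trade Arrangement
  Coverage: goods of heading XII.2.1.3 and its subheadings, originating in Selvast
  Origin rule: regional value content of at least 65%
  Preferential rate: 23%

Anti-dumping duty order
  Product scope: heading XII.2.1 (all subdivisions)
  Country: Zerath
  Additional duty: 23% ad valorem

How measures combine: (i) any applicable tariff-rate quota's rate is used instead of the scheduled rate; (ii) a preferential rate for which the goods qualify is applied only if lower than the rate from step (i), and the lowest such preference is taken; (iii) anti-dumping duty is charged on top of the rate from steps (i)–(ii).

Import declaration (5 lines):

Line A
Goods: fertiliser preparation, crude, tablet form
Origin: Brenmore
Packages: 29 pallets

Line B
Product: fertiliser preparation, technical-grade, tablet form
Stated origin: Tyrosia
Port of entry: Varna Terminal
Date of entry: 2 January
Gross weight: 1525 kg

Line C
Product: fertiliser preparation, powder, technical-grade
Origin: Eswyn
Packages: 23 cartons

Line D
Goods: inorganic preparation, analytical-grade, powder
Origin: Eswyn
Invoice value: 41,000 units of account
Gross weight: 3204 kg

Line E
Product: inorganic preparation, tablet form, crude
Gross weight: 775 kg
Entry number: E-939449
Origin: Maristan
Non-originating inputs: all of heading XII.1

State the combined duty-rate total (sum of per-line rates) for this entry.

Line A: fertiliser → XII.1; tablet form → XII.1.1; crude → XII.1.1.3. Scheduled 9%. quota on XII.1.1 open → in-quota 2%. → 2%.
Line B: fertiliser → XII.1; tablet form → XII.1.1; technical-grade → XII.1.1.1. Scheduled 37%. quota on XII.1.1 open → in-quota 2%. → 2%.
Line C: fertiliser → XII.1; powder → XII.1.2; technical-grade → XII.1.2.1. Scheduled 18%. No special measure applies. → 18%.
Line D: inorganic → XII.2; powder → XII.2.1; analytical-grade → XII.2.1.2. Scheduled 26%. No special measure applies. → 26%.
Line E: inorganic → XII.2; tablet form → XII.2.2; crude → XII.2.2.2. Scheduled 22%. Maristan agreement on XII.2.2: CTH met → 6% available; preferential 6%. → 6%.
Sum: 2% + 2% + 18% + 26% + 6% = 54%.

54%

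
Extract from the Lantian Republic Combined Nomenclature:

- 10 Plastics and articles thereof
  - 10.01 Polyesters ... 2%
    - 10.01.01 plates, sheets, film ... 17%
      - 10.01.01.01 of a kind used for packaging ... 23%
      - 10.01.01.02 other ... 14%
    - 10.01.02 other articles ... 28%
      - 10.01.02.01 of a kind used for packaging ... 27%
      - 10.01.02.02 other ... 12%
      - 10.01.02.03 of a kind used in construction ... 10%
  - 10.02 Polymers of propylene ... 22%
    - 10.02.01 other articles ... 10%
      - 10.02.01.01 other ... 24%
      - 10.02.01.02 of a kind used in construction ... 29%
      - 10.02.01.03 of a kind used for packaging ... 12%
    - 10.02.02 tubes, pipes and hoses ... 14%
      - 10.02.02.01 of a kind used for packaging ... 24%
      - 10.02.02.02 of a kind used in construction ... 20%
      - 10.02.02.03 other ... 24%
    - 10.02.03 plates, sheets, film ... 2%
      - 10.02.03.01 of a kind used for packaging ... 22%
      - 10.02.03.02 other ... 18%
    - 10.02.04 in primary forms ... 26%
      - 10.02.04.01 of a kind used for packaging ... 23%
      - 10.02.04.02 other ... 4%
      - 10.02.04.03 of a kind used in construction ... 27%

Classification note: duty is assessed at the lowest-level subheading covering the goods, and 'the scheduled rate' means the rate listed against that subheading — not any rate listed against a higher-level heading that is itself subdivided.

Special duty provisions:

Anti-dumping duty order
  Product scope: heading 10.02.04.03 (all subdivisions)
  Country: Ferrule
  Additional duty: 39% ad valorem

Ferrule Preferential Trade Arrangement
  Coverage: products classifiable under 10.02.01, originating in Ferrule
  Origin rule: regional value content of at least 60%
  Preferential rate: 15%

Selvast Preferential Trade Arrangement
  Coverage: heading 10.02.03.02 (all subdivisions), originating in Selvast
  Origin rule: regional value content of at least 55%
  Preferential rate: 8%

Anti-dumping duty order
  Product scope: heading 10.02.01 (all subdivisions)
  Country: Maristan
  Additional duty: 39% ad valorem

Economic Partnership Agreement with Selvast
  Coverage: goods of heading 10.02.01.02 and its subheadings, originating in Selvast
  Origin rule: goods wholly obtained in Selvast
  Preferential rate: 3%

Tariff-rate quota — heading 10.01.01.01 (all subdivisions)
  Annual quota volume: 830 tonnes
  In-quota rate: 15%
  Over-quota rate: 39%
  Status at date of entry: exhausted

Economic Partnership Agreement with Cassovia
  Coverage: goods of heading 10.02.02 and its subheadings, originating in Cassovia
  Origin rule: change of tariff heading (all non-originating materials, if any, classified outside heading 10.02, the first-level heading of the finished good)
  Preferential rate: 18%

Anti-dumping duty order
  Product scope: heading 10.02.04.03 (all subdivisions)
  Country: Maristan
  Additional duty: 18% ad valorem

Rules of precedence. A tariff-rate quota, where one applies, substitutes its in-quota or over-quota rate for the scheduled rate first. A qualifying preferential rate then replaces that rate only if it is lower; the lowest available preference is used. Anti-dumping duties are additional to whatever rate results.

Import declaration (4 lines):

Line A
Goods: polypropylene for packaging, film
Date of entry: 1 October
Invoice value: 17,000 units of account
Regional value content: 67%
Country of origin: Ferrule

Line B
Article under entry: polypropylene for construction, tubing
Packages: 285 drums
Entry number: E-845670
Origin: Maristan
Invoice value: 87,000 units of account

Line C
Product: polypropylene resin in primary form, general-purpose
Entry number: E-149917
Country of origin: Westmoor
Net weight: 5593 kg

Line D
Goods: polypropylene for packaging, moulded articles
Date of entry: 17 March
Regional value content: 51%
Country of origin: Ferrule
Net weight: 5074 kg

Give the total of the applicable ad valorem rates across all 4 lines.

Line A: polypropylene → 10.02; film → 10.02.03; for packaging → 10.02.03.01. Scheduled 22%. Ferrule agreement on 10.02.01: 10.02.03.01 not covered. → 22%.
Line B: polypropylene → 10.02; tubing → 10.02.02; for construction → 10.02.02.02. Scheduled 20%. No special measure applies. → 20%.
Line C: polypropylene → 10.02; resin in primary form → 10.02.04; general-purpose → 10.02.04.02. Scheduled 4%. No special measure applies. → 4%.
Line D: polypropylene → 10.02; moulded articles → 10.02.01; for packaging → 10.02.01.03. Scheduled 12%. Ferrule agreement on 10.02.01: RVC < 60%. → 12%.
Sum: 22% + 20% + 4% + 12% = 58%.

58%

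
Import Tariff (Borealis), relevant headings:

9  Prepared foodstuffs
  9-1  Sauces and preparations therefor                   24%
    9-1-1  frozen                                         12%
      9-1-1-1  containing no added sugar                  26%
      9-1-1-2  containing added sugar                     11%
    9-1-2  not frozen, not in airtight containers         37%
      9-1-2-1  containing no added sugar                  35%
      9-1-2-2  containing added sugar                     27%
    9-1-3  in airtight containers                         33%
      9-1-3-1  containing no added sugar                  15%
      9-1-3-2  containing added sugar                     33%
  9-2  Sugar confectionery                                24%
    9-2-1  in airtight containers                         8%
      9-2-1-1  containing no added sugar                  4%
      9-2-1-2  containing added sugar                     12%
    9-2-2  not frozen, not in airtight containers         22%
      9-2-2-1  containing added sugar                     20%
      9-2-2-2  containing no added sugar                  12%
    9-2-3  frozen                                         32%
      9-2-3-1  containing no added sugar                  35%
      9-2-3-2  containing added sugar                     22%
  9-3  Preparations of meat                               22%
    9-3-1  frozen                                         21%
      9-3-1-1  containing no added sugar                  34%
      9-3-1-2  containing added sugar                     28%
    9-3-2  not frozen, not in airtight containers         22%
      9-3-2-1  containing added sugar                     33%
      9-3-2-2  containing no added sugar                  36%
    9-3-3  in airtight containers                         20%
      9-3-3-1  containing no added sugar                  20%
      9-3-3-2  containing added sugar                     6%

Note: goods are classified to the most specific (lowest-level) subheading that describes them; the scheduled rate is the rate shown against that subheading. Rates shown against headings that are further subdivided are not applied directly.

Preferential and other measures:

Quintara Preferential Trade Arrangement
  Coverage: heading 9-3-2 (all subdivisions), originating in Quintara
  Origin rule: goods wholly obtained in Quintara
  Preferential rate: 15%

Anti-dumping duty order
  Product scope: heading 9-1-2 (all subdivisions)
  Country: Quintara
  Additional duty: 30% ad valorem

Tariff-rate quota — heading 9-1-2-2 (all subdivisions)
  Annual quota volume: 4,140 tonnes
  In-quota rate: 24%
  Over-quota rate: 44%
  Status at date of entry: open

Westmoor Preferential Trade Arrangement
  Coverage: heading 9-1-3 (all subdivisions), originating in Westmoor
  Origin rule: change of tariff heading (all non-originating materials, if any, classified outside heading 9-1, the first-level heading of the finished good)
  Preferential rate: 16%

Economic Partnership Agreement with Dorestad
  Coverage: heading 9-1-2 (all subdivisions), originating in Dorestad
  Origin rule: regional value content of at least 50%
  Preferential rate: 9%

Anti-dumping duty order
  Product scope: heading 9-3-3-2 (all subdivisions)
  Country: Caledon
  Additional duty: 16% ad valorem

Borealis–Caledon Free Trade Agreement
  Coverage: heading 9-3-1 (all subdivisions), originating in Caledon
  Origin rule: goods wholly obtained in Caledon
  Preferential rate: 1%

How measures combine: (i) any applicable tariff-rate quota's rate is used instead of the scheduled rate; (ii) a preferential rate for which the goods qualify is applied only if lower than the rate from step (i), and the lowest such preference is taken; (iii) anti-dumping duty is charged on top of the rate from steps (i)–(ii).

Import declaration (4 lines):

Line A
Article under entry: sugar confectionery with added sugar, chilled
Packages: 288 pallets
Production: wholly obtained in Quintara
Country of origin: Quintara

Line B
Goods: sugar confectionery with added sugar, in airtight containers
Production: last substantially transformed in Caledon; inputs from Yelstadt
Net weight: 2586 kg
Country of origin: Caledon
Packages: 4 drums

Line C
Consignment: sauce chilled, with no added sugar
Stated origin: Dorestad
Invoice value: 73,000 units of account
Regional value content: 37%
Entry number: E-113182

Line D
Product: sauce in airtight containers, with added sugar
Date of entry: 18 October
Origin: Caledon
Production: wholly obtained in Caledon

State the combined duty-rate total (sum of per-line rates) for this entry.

100%

Line A: sugar confectionery → 9-2; chilled → 9-2-2; with added sugar → 9-2-2-1. Scheduled 20%. Quintara agreement on 9-3-2: 9-2-2-1 not covered. → 20%.
Line B: sugar confectionery → 9-2; in airtight containers → 9-2-1; with added sugar → 9-2-1-2. Scheduled 12%. Caledon agreement on 9-3-1: 9-2-1-2 not covered. → 12%.
Line C: sauce → 9-1; chilled → 9-1-2; with no added sugar → 9-1-2-1. Scheduled 35%. Dorestad agreement on 9-1-2: RVC < 50%. → 35%.
Line D: sauce → 9-1; in airtight containers → 9-1-3; with added sugar → 9-1-3-2. Scheduled 33%. Caledon agreement on 9-3-1: 9-1-3-2 not covered. → 33%.
Sum: 20% + 12% + 35% + 33% = 100%.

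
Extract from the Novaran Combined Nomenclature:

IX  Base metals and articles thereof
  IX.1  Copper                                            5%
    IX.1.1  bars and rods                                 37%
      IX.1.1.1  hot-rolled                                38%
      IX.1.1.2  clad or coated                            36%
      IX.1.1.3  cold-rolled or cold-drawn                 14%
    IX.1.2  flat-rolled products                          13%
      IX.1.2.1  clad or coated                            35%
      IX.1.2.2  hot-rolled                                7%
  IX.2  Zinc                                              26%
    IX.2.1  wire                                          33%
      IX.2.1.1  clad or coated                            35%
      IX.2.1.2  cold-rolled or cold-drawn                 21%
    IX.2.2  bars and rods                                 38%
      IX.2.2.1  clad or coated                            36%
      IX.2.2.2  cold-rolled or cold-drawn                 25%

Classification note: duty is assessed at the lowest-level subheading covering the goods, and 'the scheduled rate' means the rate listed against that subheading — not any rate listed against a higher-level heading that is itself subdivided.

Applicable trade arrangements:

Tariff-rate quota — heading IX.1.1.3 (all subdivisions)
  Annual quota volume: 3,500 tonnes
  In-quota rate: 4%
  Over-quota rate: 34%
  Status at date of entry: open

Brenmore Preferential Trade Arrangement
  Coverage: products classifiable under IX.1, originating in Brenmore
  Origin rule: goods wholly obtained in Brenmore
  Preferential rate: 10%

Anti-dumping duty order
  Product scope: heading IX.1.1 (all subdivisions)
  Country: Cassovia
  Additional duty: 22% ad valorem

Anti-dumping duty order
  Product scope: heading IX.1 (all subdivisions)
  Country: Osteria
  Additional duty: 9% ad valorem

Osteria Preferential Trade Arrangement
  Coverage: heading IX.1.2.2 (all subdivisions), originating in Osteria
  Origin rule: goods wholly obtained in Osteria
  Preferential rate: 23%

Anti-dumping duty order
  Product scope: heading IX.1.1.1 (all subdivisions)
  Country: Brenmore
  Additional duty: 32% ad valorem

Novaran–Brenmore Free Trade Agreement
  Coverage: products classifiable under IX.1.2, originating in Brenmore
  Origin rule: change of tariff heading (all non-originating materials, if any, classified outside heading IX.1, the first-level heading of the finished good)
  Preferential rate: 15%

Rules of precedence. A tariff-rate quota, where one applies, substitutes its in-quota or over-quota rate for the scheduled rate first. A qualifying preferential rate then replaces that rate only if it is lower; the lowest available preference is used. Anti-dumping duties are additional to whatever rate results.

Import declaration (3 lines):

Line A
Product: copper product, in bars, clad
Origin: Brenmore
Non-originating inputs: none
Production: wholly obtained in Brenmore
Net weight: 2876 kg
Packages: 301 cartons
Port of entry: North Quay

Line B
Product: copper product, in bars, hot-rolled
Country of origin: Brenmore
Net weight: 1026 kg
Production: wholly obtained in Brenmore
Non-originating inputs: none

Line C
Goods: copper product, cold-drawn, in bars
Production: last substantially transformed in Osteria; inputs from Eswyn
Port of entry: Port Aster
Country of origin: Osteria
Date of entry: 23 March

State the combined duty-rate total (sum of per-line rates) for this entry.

65%

Line A: copper → IX.1; in bars → IX.1.1; clad → IX.1.1.2. Scheduled 36%. Brenmore agreement on IX.1: wholly obtained → 10% available; Brenmore agreement on IX.1.2: IX.1.1.2 not covered; preferential 10%. → 10%.
Line B: copper → IX.1; in bars → IX.1.1; hot-rolled → IX.1.1.1. Scheduled 38%. Brenmore agreement on IX.1: wholly obtained → 10% available; Brenmore agreement on IX.1.2: IX.1.1.1 not covered; preferential 10%; anti-dumping (Brenmore, IX.1.1.1): +32%; total 10% + 32% = 42%. → 42%.
Line C: copper → IX.1; in bars → IX.1.1; cold-drawn → IX.1.1.3. Scheduled 14%. quota on IX.1.1.3 open → in-quota 4%; Osteria agreement on IX.1.2.2: IX.1.1.3 not covered; anti-dumping (Osteria, IX.1): +9%; total 4% + 9% = 13%. → 13%.
Sum: 10% + 42% + 13% = 65%.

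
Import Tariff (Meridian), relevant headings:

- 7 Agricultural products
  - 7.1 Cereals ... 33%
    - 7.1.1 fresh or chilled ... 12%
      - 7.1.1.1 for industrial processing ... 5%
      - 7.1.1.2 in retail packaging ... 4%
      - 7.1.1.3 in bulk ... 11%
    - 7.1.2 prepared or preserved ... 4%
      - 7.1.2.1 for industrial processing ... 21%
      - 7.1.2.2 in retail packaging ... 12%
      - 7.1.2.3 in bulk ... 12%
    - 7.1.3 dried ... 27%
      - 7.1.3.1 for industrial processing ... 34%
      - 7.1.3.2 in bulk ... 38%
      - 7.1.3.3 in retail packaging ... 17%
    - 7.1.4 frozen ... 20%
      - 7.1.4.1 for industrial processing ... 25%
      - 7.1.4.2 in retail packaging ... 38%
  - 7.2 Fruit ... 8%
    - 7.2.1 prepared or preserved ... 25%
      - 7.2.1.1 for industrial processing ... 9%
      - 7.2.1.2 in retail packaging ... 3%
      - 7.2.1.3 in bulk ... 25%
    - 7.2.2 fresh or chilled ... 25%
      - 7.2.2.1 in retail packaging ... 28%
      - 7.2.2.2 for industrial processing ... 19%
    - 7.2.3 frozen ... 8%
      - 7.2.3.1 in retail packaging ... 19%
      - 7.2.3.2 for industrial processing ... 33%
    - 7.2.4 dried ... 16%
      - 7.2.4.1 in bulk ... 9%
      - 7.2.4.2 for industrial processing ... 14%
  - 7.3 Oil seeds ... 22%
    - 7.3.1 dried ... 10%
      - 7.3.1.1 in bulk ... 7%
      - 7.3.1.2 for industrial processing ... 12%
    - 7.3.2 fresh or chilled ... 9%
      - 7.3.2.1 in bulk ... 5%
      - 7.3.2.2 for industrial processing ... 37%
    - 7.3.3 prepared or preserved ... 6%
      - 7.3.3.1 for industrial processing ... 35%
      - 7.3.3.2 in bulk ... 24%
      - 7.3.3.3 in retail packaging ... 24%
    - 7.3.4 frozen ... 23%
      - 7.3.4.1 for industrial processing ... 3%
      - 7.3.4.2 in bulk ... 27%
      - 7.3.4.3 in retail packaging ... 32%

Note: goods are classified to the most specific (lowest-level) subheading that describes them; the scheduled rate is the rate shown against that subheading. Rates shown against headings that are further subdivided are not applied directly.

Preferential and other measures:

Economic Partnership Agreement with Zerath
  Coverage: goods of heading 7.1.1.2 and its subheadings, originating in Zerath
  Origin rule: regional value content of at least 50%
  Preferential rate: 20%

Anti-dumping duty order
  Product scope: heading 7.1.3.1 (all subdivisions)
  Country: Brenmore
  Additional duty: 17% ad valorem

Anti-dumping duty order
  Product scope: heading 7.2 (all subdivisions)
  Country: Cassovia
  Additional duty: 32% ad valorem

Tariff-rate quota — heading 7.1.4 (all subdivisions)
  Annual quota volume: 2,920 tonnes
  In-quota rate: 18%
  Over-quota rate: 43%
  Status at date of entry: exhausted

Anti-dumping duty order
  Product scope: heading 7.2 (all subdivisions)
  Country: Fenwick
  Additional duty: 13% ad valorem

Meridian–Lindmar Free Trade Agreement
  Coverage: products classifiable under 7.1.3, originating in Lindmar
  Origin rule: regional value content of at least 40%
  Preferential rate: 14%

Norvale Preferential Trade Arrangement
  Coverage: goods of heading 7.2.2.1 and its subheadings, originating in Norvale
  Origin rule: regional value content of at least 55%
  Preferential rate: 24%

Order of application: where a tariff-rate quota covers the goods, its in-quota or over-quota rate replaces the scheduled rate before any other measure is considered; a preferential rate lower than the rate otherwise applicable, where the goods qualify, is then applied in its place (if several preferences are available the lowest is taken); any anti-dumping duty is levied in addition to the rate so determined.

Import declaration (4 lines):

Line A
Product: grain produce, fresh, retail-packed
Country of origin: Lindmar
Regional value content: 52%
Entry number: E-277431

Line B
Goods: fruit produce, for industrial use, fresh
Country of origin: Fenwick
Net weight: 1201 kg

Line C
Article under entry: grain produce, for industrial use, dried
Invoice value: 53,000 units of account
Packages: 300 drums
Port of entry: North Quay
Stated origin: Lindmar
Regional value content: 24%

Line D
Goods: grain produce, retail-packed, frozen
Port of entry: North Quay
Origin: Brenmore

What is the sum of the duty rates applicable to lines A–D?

113%

Line A: grain → 7.1; fresh → 7.1.1; retail-packed → 7.1.1.2. Scheduled 4%. Lindmar agreement on 7.1.3: 7.1.1.2 not covered. → 4%.
Line B: fruit → 7.2; fresh → 7.2.2; for industrial use → 7.2.2.2. Scheduled 19%. anti-dumping (Fenwick, 7.2): +13%; total 19% + 13% = 32%. → 32%.
Line C: grain → 7.1; dried → 7.1.3; for industrial use → 7.1.3.1. Scheduled 34%. Lindmar agreement on 7.1.3: RVC < 40%. → 34%.
Line D: grain → 7.1; frozen → 7.1.4; retail-packed → 7.1.4.2. Scheduled 38%. quota on 7.1.4 exhausted → over-quota 43%. → 43%.
Sum: 4% + 32% + 34% + 43% = 113%.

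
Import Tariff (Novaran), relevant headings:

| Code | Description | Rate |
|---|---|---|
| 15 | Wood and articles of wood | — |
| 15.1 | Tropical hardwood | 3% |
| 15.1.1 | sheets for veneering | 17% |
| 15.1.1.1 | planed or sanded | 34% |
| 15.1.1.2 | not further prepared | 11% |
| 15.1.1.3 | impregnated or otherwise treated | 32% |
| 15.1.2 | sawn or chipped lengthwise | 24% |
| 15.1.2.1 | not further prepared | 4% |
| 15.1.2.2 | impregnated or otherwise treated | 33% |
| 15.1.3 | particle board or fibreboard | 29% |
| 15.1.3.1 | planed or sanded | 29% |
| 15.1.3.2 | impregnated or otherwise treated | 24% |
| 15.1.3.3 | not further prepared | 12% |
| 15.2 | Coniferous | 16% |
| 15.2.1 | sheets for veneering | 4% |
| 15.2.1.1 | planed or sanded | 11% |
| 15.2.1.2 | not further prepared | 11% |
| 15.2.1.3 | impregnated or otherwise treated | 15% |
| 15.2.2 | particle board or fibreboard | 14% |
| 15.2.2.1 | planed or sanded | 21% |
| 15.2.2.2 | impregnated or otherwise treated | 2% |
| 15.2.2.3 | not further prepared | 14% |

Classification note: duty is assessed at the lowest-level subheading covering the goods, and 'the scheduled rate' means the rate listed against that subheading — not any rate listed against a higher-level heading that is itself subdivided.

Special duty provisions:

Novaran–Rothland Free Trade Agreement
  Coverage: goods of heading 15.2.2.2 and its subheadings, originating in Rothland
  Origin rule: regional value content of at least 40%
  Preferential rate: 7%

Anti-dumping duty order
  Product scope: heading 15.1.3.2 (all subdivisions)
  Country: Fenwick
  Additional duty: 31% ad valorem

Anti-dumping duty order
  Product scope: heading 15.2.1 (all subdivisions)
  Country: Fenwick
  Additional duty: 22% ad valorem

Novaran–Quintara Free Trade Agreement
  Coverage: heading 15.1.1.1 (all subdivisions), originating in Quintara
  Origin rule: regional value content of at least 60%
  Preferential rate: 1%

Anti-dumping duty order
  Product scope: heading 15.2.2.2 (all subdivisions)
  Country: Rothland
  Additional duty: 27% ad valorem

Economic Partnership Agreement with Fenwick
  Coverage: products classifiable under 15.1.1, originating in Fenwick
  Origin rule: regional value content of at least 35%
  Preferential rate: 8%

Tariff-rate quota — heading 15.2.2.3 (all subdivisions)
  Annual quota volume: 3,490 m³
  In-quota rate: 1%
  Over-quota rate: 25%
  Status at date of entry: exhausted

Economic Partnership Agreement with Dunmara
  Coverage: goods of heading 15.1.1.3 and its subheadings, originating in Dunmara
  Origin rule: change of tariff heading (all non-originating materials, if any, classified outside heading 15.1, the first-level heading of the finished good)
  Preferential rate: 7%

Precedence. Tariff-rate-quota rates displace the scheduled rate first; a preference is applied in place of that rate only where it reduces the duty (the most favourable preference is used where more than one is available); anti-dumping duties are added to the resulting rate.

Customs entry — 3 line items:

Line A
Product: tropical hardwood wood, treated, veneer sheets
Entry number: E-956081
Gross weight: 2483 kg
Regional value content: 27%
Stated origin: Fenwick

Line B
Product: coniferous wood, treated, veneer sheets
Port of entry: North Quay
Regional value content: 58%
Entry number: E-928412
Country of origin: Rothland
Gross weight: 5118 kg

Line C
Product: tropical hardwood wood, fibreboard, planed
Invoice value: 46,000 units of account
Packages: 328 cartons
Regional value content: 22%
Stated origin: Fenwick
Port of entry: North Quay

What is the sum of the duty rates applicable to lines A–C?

Line A: tropical hardwood → 15.1; veneer sheets → 15.1.1; treated → 15.1.1.3. Scheduled 32%. Fenwick agreement on 15.1.1: RVC < 35%. → 32%.
Line B: coniferous → 15.2; veneer sheets → 15.2.1; treated → 15.2.1.3. Scheduled 15%. Rothland agreement on 15.2.2.2: 15.2.1.3 not covered. → 15%.
Line C: tropical hardwood → 15.1; fibreboard → 15.1.3; planed → 15.1.3.1. Scheduled 29%. Fenwick agreement on 15.1.1: 15.1.3.1 not covered. → 29%.
Sum: 32% + 15% + 29% = 76%.

76%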